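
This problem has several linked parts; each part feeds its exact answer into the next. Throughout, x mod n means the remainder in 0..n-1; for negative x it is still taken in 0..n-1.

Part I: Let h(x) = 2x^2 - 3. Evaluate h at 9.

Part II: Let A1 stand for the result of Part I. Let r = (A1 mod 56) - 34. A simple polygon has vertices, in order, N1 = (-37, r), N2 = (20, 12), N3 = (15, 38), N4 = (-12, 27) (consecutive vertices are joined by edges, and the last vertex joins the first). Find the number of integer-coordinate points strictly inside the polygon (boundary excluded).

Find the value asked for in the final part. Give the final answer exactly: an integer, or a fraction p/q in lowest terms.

789

Part I: 2*(9)^2 - 3 = (162) + (-3) = 159; answer 159
Part II: A1 = 159; r = 13; cross terms: (-37*12 - 20*13)=-704, (20*38 - 15*12)=580, (15*27 - -12*38)=861, (-12*13 - -37*27)=843; twice the area = |1580| = 1580; area = 790; boundary points = 1 + 1 + 1 + 1 = 4; strictly interior points = area - boundary/2 + 1 = 789; answer 789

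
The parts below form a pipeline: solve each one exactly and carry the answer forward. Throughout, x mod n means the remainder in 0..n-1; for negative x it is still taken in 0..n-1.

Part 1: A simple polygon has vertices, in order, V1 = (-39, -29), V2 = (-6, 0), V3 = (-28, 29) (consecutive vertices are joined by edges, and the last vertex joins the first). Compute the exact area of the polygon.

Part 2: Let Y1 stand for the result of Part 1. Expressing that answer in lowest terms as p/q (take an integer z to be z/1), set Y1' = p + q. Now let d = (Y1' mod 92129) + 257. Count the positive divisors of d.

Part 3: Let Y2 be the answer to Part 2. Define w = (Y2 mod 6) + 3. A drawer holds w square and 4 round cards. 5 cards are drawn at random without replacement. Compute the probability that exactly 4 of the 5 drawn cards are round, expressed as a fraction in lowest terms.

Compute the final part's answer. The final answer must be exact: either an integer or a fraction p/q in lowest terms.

1/7

Part 1: cross terms: (-39*0 - -6*-29)=-174, (-6*29 - -28*0)=-174, (-28*-29 - -39*29)=1943; twice the area = |1595| = 1595; area = 1595/2; answer 1595/2
Part 2: Y1 = 1595/2; threaded value p + q = 1597; d = 1854; 1854 = 2 * 3^2 * 103; number of divisors = (1+1) * (2+1) * (1+1) = 12; answer 12
Part 3: Y2 = 12; w = 3; total draws C(7,5) = 21; favorable C(4,4)*C(3,1) = 3; P = 1/7; answer 1/7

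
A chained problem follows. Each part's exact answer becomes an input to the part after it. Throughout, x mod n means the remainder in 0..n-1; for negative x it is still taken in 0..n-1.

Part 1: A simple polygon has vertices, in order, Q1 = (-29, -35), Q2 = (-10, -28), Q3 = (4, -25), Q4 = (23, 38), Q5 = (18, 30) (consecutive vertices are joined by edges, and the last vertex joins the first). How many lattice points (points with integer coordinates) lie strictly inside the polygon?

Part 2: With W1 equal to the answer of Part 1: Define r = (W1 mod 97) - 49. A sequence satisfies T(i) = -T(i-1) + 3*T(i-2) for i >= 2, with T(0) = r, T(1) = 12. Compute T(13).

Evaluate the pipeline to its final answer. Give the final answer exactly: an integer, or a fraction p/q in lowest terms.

632508

Part 1: cross terms: (-29*-28 - -10*-35)=462, (-10*-25 - 4*-28)=362, (4*38 - 23*-25)=727, (23*30 - 18*38)=6, (18*-35 - -29*30)=240; twice the area = |1797| = 1797; area = 1797/2; boundary points = 1 + 1 + 1 + 1 + 1 = 5; strictly interior points = area - boundary/2 + 1 = 897; answer 897
Part 2: W1 = 897; r = -25; T(2) = -1*(12) + 3*(-25) = -87; iterating: T(2)=-87, T(3)=123, T(4)=-384, T(5)=753, T(6)=-1905, T(7)=4164, T(8)=-9879, T(9)=22371, T(10)=-52008, T(11)=119121, T(12)=-275145, T(13)=632508; answer 632508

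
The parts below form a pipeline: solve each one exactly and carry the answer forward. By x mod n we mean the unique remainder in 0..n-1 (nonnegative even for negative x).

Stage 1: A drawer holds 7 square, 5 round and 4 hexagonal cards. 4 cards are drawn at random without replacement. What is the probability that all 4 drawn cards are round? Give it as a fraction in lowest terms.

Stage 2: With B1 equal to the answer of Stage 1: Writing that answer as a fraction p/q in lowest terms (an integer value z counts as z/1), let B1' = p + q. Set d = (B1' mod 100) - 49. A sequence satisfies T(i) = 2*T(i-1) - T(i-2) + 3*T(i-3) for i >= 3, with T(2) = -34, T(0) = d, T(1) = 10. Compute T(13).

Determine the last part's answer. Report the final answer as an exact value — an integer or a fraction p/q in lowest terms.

-38210

Stage 1: total draws C(16,4) = 1820; favorable C(5,4) = 5; P = 1/364; answer 1/364
Stage 2: B1 = 1/364; threaded value p + q = 365; d = 16; T(3) = 2*(-34) - 1*(10) + 3*(16) = -30; iterating: T(3)=-30, T(4)=4, T(5)=-64, T(6)=-222, T(7)=-368, T(8)=-706, T(9)=-1710, T(10)=-3818, T(11)=-8044, T(12)=-17400, T(13)=-38210; answer -38210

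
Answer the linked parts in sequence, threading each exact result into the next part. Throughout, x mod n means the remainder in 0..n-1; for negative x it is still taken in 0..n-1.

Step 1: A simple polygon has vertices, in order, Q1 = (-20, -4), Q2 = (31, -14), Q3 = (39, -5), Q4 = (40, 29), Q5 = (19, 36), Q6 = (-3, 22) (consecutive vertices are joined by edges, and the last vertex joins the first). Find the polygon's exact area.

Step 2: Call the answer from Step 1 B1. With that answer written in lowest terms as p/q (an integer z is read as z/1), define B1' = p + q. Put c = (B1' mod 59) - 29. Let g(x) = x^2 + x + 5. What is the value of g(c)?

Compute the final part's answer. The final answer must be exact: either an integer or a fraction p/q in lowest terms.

187

Step 1: cross terms: (-20*-14 - 31*-4)=404, (31*-5 - 39*-14)=391, (39*29 - 40*-5)=1331, (40*36 - 19*29)=889, (19*22 - -3*36)=526, (-3*-4 - -20*22)=452; twice the area = |3993| = 3993; area = 3993/2; answer 3993/2
Step 2: B1 = 3993/2; threaded value p + q = 3995; c = 13; 1*(13)^2 + 1*(13)^1 + 5 = (169) + (13) + (5) = 187; answer 187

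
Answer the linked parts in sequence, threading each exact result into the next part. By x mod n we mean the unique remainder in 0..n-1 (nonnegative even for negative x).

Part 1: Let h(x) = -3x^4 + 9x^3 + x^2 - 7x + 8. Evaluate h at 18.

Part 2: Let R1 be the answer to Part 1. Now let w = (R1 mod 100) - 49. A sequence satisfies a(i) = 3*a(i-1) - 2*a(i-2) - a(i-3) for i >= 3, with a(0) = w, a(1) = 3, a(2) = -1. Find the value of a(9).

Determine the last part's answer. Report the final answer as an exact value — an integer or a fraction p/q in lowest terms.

-1471

Part 1: -3*(18)^4 + 9*(18)^3 + 1*(18)^2 - 7*(18)^1 + 8 = (-314928) + (52488) + (324) + (-126) + (8) = -262234; answer -262234
Part 2: R1 = -262234; w = 17; a(3) = 3*(-1) - 2*(3) - 1*(17) = -26; iterating: a(3)=-26, a(4)=-79, a(5)=-184, a(6)=-368, a(7)=-657, a(8)=-1051, a(9)=-1471; answer -1471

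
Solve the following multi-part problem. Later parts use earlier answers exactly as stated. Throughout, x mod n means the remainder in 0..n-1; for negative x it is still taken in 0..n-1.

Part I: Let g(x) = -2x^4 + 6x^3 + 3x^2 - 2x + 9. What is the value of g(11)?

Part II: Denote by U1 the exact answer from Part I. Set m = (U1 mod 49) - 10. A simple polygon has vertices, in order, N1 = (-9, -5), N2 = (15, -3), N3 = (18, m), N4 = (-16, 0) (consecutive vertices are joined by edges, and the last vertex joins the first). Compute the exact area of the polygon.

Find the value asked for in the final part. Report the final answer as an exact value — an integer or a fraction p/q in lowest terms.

Part I: -2*(11)^4 + 6*(11)^3 + 3*(11)^2 - 2*(11)^1 + 9 = (-29282) + (7986) + (363) + (-22) + (9) = -20946; answer -20946
Part II: U1 = -20946; m = 16; cross terms: (-9*-3 - 15*-5)=102, (15*16 - 18*-3)=294, (18*0 - -16*16)=256, (-16*-5 - -9*0)=80; twice the area = |732| = 732; area = 366; answer 366

366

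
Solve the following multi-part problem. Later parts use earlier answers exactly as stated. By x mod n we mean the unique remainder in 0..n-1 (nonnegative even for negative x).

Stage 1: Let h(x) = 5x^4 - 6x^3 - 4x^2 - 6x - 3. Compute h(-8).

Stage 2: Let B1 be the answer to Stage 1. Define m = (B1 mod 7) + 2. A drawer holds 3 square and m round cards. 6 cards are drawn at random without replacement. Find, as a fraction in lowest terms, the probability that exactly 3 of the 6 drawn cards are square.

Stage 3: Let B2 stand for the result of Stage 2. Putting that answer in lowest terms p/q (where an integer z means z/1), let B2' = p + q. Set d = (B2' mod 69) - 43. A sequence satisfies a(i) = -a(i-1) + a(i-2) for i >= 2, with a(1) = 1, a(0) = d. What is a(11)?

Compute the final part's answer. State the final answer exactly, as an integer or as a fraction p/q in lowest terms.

Stage 1: 5*(-8)^4 - 6*(-8)^3 - 4*(-8)^2 - 6*(-8)^1 - 3 = (20480) + (3072) + (-256) + (48) + (-3) = 23341; answer 23341
Stage 2: B1 = 23341; m = 5; total draws C(8,6) = 28; favorable C(3,3)*C(5,3) = 10; P = 5/14; answer 5/14
Stage 3: B2 = 5/14; threaded value p + q = 19; d = -24; a(2) = -1*(1) + 1*(-24) = -25; iterating: a(2)=-25, a(3)=26, a(4)=-51, a(5)=77, a(6)=-128, a(7)=205, a(8)=-333, a(9)=538, a(10)=-871, a(11)=1409; answer 1409

1409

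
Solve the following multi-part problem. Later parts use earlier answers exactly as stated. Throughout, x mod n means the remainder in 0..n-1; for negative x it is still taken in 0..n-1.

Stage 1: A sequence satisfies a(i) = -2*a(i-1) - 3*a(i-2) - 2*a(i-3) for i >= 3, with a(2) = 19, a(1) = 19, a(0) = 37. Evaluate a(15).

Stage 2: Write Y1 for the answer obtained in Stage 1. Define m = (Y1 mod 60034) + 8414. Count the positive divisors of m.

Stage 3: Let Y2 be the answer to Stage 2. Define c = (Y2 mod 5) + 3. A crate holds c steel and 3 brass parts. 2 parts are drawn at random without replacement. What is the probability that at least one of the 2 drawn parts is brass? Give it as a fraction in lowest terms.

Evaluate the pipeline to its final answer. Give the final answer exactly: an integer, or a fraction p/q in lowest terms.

Stage 1: a(3) = -2*(19) - 3*(19) - 2*(37) = -169; iterating: a(3)=-169, a(4)=243, a(5)=-17, a(6)=-357, a(7)=279, a(8)=547, a(9)=-1217, a(10)=235, a(11)=2087, a(12)=-2445, a(13)=-1841, a(14)=6843, a(15)=-3273; answer -3273
Stage 2: Y1 = -3273; m = 65175; 65175 = 3 * 5^2 * 11 * 79; number of divisors = (1+1) * (2+1) * (1+1) * (1+1) = 24; answer 24
Stage 3: Y2 = 24; c = 7; total draws C(10,2) = 45; complement C(7,2) = 21; favorable 45 - 21 = 24; P = 8/15; answer 8/15

8/15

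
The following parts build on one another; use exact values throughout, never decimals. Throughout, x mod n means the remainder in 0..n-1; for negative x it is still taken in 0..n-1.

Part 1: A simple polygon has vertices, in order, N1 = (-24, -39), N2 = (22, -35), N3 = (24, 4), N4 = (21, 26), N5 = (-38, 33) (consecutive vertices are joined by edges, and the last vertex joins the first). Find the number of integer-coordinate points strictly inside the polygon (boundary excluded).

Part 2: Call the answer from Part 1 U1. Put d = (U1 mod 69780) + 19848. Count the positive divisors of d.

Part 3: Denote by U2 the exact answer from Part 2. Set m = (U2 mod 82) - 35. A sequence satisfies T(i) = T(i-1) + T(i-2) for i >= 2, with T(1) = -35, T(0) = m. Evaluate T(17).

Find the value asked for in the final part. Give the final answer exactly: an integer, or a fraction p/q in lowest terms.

-74648

Part 1: cross terms: (-24*-35 - 22*-39)=1698, (22*4 - 24*-35)=928, (24*26 - 21*4)=540, (21*33 - -38*26)=1681, (-38*-39 - -24*33)=2274; twice the area = |7121| = 7121; area = 7121/2; boundary points = 2 + 1 + 1 + 1 + 2 = 7; strictly interior points = area - boundary/2 + 1 = 3558; answer 3558
Part 2: U1 = 3558; d = 23406; 23406 = 2 * 3 * 47 * 83; number of divisors = (1+1) * (1+1) * (1+1) * (1+1) = 16; answer 16
Part 3: U2 = 16; m = -19; T(2) = 1*(-35) + 1*(-19) = -54; iterating: T(2)=-54, T(3)=-89, T(4)=-143, T(5)=-232, T(6)=-375, T(7)=-607, T(8)=-982, T(9)=-1589, T(10)=-2571, T(11)=-4160, T(12)=-6731, T(13)=-10891, T(14)=-17622, T(15)=-28513, T(16)=-46135, T(17)=-74648; answer -74648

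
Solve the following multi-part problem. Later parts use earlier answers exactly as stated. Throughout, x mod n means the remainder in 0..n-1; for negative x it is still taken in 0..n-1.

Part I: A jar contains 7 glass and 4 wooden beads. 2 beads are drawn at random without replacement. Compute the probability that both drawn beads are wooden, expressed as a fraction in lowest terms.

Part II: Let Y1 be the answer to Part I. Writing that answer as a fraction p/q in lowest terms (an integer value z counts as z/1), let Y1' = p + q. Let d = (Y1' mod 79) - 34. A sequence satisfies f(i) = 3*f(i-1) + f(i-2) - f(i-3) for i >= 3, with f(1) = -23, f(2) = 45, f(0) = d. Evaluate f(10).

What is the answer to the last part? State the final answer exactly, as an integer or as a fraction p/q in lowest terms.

348157

Part I: total draws C(11,2) = 55; favorable C(4,2) = 6; P = 6/55; answer 6/55
Part II: Y1 = 6/55; threaded value p + q = 61; d = 27; f(3) = 3*(45) + 1*(-23) - 1*(27) = 85; iterating: f(3)=85, f(4)=323, f(5)=1009, f(6)=3265, f(7)=10481, f(8)=33699, f(9)=108313, f(10)=348157; answer 348157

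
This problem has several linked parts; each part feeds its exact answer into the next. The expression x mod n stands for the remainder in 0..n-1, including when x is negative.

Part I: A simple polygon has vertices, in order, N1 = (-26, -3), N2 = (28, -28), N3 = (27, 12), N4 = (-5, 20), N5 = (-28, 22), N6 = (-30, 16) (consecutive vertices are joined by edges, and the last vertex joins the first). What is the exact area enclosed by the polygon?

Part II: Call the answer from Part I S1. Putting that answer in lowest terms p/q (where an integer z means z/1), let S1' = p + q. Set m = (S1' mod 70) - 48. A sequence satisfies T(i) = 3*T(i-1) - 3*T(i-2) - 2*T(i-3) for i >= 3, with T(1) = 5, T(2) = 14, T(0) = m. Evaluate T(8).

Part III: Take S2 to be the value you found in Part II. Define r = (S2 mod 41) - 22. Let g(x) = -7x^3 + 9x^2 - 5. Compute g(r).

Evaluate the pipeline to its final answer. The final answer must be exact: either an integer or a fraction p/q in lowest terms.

Part I: cross terms: (-26*-28 - 28*-3)=812, (28*12 - 27*-28)=1092, (27*20 - -5*12)=600, (-5*22 - -28*20)=450, (-28*16 - -30*22)=212, (-30*-3 - -26*16)=506; twice the area = |3672| = 3672; area = 1836; answer 1836
Part II: S1 = 1836; threaded value p + q = 1837; m = -31; T(3) = 3*(14) - 3*(5) - 2*(-31) = 89; iterating: T(3)=89, T(4)=215, T(5)=350, T(6)=227, T(7)=-799, T(8)=-3778; answer -3778
Part III: S2 = -3778; r = 13; -7*(13)^3 + 9*(13)^2 - 5 = (-15379) + (1521) + (-5) = -13863; answer -13863

-13863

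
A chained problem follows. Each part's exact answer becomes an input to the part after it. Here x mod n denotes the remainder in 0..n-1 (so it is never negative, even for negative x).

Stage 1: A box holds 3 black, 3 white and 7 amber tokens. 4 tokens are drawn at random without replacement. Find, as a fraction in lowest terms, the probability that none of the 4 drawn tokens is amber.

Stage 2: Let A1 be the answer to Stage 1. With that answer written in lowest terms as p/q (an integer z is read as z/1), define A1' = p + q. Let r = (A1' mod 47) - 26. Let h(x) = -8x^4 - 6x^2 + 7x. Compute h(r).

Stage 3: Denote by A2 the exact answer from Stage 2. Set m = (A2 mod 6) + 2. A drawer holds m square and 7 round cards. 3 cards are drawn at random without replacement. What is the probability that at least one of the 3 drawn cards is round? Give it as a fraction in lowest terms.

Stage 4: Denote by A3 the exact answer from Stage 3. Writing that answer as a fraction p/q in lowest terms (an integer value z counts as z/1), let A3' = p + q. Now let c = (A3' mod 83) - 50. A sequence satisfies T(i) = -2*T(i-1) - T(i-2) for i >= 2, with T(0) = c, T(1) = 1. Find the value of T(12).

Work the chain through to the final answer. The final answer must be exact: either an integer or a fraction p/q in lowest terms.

65

Stage 1: total draws C(13,4) = 715; favorable C(6,4) = 15; P = 3/143; answer 3/143
Stage 2: A1 = 3/143; threaded value p + q = 146; r = -21; -8*(-21)^4 - 6*(-21)^2 + 7*(-21)^1 = (-1555848) + (-2646) + (-147) = -1558641; answer -1558641
Stage 3: A2 = -1558641; m = 5; total draws C(12,3) = 220; complement C(5,3) = 10; favorable 220 - 10 = 210; P = 21/22; answer 21/22
Stage 4: A3 = 21/22; threaded value p + q = 43; c = -7; T(2) = -2*(1) - 1*(-7) = 5; iterating: T(2)=5, T(3)=-11, T(4)=17, T(5)=-23, T(6)=29, T(7)=-35, T(8)=41, T(9)=-47, T(10)=53, T(11)=-59, T(12)=65; answer 65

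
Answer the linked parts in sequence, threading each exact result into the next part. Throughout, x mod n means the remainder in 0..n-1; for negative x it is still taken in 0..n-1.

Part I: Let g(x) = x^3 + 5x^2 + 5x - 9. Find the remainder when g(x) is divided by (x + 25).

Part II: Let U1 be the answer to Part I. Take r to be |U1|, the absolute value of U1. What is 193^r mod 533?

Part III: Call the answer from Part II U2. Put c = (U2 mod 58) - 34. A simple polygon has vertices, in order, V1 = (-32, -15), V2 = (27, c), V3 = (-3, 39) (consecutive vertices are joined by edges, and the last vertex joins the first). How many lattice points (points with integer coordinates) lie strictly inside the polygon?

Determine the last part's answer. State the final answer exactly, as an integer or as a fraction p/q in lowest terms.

1155

Part I: remainder = value at the root: 1*(-25)^3 + 5*(-25)^2 + 5*(-25)^1 - 9 = (-15625) + (3125) + (-125) + (-9) = -12634; answer -12634
Part II: U1 = -12634; r = 12634; squarings mod 533: 193^1=193, 193^2=472, 193^4=523, 193^8=100, 193^16=406, 193^32=139, 193^64=133, 193^128=100, 193^256=406, 193^512=139, 193^1024=133, 193^2048=100, 193^4096=406, 193^8192=139; 193^12634 = 193^2 * 193^8 * 193^16 * 193^64 * 193^256 * 193^4096 * 193^8192 = 49 (mod 533); answer 49
Part III: U2 = 49; c = 15; cross terms: (-32*15 - 27*-15)=-75, (27*39 - -3*15)=1098, (-3*-15 - -32*39)=1293; twice the area = |2316| = 2316; area = 1158; boundary points = 1 + 6 + 1 = 8; strictly interior points = area - boundary/2 + 1 = 1155; answer 1155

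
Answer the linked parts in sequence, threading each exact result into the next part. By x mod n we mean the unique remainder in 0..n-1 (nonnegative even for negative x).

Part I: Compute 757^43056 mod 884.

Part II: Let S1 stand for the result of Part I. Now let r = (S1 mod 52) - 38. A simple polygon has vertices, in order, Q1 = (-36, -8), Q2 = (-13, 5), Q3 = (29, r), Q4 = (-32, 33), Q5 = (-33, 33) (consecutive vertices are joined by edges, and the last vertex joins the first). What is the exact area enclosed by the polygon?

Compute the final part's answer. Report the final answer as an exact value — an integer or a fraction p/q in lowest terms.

Part I: squarings mod 884: 757^1=757, 757^2=217, 757^4=237, 757^8=477, 757^16=341, 757^32=477, 757^64=341, 757^128=477, 757^256=341, 757^512=477, 757^1024=341, 757^2048=477, 757^4096=341, 757^8192=477, 757^16384=341, 757^32768=477; 757^43056 = 757^16 * 757^32 * 757^2048 * 757^8192 * 757^32768 = 1 (mod 884); answer 1
Part II: S1 = 1; r = -37; cross terms: (-36*5 - -13*-8)=-284, (-13*-37 - 29*5)=336, (29*33 - -32*-37)=-227, (-32*33 - -33*33)=33, (-33*-8 - -36*33)=1452; twice the area = |1310| = 1310; area = 655; answer 655

655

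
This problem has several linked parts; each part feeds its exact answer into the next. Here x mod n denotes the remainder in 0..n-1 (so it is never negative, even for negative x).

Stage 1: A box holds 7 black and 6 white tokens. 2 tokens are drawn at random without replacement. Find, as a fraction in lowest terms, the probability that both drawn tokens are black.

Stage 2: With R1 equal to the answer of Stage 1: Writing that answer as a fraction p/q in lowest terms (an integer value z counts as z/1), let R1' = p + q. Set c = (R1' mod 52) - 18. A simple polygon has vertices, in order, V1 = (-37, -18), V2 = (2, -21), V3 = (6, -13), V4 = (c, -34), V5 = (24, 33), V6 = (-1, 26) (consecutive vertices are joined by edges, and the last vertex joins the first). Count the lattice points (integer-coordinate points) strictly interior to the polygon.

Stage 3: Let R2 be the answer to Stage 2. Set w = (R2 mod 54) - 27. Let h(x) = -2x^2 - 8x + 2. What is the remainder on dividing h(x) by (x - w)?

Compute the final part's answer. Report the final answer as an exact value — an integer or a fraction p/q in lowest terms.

-22

Stage 1: total draws C(13,2) = 78; favorable C(7,2) = 21; P = 7/26; answer 7/26
Stage 2: R1 = 7/26; threaded value p + q = 33; c = 15; cross terms: (-37*-21 - 2*-18)=813, (2*-13 - 6*-21)=100, (6*-34 - 15*-13)=-9, (15*33 - 24*-34)=1311, (24*26 - -1*33)=657, (-1*-18 - -37*26)=980; twice the area = |3852| = 3852; area = 1926; boundary points = 3 + 4 + 3 + 1 + 1 + 4 = 16; strictly interior points = area - boundary/2 + 1 = 1919; answer 1919
Stage 3: R2 = 1919; w = 2; remainder = value at the root: -2*(2)^2 - 8*(2)^1 + 2 = (-8) + (-16) + (2) = -22; answer -22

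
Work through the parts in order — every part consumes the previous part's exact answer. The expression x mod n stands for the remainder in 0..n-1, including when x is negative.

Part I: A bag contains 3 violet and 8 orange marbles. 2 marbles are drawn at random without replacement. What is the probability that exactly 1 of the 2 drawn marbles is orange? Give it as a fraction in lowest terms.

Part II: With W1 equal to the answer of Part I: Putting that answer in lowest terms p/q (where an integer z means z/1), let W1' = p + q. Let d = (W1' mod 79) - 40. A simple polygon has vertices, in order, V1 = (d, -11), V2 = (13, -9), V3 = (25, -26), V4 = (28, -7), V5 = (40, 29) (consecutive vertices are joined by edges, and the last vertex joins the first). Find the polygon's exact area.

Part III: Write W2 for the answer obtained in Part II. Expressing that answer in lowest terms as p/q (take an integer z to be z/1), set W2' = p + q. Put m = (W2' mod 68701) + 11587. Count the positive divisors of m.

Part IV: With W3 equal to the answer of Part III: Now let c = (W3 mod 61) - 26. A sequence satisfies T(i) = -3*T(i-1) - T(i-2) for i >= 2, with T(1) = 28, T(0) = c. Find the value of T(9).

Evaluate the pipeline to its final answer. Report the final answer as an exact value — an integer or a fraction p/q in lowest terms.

Part I: total draws C(11,2) = 55; favorable C(8,1)*C(3,1) = 24; P = 24/55; answer 24/55
Part II: W1 = 24/55; threaded value p + q = 79; d = -40; cross terms: (-40*-9 - 13*-11)=503, (13*-26 - 25*-9)=-113, (25*-7 - 28*-26)=553, (28*29 - 40*-7)=1092, (40*-11 - -40*29)=720; twice the area = |2755| = 2755; area = 2755/2; answer 2755/2
Part III: W2 = 2755/2; threaded value p + q = 2757; m = 14344; 14344 = 2^3 * 11 * 163; number of divisors = (3+1) * (1+1) * (1+1) = 16; answer 16
Part IV: W3 = 16; c = -10; T(2) = -3*(28) - 1*(-10) = -74; iterating: T(2)=-74, T(3)=194, T(4)=-508, T(5)=1330, T(6)=-3482, T(7)=9116, T(8)=-23866, T(9)=62482; answer 62482

62482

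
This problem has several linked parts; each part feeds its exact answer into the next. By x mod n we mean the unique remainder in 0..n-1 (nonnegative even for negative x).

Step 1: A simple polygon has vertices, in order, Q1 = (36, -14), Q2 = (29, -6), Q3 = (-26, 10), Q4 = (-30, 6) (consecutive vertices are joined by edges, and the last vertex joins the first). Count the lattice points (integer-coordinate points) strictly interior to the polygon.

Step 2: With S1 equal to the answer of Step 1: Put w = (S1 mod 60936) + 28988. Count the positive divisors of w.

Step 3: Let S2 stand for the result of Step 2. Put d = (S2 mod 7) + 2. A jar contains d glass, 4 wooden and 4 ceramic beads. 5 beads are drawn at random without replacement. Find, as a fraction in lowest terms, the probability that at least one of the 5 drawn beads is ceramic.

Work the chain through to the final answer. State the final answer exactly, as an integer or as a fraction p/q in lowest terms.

Step 1: cross terms: (36*-6 - 29*-14)=190, (29*10 - -26*-6)=134, (-26*6 - -30*10)=144, (-30*-14 - 36*6)=204; twice the area = |672| = 672; area = 336; boundary points = 1 + 1 + 4 + 2 = 8; strictly interior points = area - boundary/2 + 1 = 333; answer 333
Step 2: S1 = 333; w = 29321; 29321 = 109 * 269; number of divisors = (1+1) * (1+1) = 4; answer 4
Step 3: S2 = 4; d = 6; total draws C(14,5) = 2002; complement C(10,5) = 252; favorable 2002 - 252 = 1750; P = 125/143; answer 125/143

125/143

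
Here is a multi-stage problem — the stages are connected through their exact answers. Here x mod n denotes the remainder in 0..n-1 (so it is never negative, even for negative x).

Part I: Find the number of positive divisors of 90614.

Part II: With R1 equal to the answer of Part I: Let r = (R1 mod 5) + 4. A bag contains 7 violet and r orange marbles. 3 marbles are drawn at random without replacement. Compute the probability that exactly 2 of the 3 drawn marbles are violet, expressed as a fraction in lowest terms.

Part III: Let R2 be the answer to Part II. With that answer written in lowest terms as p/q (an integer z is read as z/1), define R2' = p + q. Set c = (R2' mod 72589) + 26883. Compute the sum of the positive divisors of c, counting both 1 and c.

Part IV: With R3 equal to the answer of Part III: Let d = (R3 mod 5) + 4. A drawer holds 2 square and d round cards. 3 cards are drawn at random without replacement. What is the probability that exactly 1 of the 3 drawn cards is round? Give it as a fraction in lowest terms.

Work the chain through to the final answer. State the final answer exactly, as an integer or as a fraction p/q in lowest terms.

Part I: 90614 = 2 * 45307; number of divisors = (1+1) * (1+1) = 4; answer 4
Part II: R1 = 4; r = 8; total draws C(15,3) = 455; favorable C(7,2)*C(8,1) = 168; P = 24/65; answer 24/65
Part III: R2 = 24/65; threaded value p + q = 89; c = 26972; 26972 = 2^2 * 11 * 613; sigma = (1 + 2 + 4) * (1 + 11) * (1 + 613) = 7 * 12 * 614 = 51576; answer 51576
Part IV: R3 = 51576; d = 5; total draws C(7,3) = 35; favorable C(5,1)*C(2,2) = 5; P = 1/7; answer 1/7

1/7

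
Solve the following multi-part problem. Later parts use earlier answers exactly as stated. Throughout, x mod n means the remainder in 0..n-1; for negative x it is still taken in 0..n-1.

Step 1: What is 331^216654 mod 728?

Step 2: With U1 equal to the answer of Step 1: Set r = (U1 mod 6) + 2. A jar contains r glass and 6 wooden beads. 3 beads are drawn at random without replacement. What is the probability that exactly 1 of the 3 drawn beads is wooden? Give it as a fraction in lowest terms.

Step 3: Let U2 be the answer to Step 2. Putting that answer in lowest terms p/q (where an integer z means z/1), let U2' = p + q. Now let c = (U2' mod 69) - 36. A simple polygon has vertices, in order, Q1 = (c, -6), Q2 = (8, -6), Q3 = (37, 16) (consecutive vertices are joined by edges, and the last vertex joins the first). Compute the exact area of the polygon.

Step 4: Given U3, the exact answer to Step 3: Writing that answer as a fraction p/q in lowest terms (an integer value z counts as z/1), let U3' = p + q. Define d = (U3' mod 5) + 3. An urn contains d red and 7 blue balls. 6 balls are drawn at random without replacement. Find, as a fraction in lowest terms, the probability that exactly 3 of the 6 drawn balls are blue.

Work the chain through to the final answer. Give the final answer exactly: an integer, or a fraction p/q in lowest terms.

Step 1: squarings mod 728: 331^1=331, 331^2=361, 331^4=9, 331^8=81, 331^16=9, 331^32=81, 331^64=9, 331^128=81, 331^256=9, 331^512=81, 331^1024=9, 331^2048=81, 331^4096=9, 331^8192=81, 331^16384=9, 331^32768=81, 331^65536=9, 331^131072=81; 331^216654 = 331^2 * 331^4 * 331^8 * 331^64 * 331^512 * 331^1024 * 331^2048 * 331^16384 * 331^65536 * 331^131072 = 337 (mod 728); answer 337
Step 2: U1 = 337; r = 3; total draws C(9,3) = 84; favorable C(6,1)*C(3,2) = 18; P = 3/14; answer 3/14
Step 3: U2 = 3/14; threaded value p + q = 17; c = -19; cross terms: (-19*-6 - 8*-6)=162, (8*16 - 37*-6)=350, (37*-6 - -19*16)=82; twice the area = |594| = 594; area = 297; answer 297
Step 4: U3 = 297; threaded value p + q = 298; d = 6; total draws C(13,6) = 1716; favorable C(7,3)*C(6,3) = 700; P = 175/429; answer 175/429

175/429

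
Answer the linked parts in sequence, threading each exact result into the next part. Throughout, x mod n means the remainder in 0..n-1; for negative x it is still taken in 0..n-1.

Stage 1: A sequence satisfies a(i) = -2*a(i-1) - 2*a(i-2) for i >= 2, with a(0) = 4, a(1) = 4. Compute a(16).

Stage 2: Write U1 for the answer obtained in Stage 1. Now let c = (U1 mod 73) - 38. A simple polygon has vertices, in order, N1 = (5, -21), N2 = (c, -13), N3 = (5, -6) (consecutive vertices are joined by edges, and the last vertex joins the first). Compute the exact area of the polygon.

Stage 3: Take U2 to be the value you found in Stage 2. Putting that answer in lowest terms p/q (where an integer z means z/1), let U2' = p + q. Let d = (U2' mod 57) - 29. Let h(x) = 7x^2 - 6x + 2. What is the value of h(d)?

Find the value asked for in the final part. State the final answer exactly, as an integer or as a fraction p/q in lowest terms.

2162

Stage 1: a(2) = -2*(4) - 2*(4) = -16; iterating: a(2)=-16, a(3)=24, a(4)=-16, a(5)=-16, a(6)=64, a(7)=-96, a(8)=64, a(9)=64, a(10)=-256, a(11)=384, a(12)=-256, a(13)=-256, a(14)=1024, a(15)=-1536, a(16)=1024; answer 1024
Stage 2: U1 = 1024; c = -36; cross terms: (5*-13 - -36*-21)=-821, (-36*-6 - 5*-13)=281, (5*-21 - 5*-6)=-75; twice the area = |-615| = 615; area = 615/2; answer 615/2
Stage 3: U2 = 615/2; threaded value p + q = 617; d = 18; 7*(18)^2 - 6*(18)^1 + 2 = (2268) + (-108) + (2) = 2162; answer 2162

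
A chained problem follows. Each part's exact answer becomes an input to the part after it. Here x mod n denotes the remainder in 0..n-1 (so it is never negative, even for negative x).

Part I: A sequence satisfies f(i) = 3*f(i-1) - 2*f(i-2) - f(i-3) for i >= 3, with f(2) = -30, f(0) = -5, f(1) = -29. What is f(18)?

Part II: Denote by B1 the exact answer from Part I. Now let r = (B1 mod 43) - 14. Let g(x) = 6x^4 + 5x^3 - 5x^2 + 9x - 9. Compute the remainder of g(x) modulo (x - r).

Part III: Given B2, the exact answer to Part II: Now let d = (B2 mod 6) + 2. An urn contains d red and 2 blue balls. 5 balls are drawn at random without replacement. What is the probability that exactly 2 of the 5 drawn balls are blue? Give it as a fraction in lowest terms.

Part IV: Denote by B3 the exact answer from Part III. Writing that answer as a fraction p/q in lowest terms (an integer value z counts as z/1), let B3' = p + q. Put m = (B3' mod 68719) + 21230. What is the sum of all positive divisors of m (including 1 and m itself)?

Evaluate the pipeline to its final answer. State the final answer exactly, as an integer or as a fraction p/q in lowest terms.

26496

Part I: f(3) = 3*(-30) - 2*(-29) - 1*(-5) = -27; iterating: f(3)=-27, f(4)=8, f(5)=108, f(6)=335, f(7)=781, f(8)=1565, f(9)=2798, f(10)=4483, f(11)=6288, f(12)=7100, f(13)=4241, f(14)=-7765, f(15)=-38877, f(16)=-105342, f(17)=-230507, f(18)=-441960; answer -441960
Part II: B1 = -441960; r = 23; remainder = value at the root: 6*(23)^4 + 5*(23)^3 - 5*(23)^2 + 9*(23)^1 - 9 = (1679046) + (60835) + (-2645) + (207) + (-9) = 1737434; answer 1737434
Part III: B2 = 1737434; d = 4; total draws C(6,5) = 6; favorable C(2,2)*C(4,3) = 4; P = 2/3; answer 2/3
Part IV: B3 = 2/3; threaded value p + q = 5; m = 21235; 21235 = 5 * 31 * 137; sigma = (1 + 5) * (1 + 31) * (1 + 137) = 6 * 32 * 138 = 26496; answer 26496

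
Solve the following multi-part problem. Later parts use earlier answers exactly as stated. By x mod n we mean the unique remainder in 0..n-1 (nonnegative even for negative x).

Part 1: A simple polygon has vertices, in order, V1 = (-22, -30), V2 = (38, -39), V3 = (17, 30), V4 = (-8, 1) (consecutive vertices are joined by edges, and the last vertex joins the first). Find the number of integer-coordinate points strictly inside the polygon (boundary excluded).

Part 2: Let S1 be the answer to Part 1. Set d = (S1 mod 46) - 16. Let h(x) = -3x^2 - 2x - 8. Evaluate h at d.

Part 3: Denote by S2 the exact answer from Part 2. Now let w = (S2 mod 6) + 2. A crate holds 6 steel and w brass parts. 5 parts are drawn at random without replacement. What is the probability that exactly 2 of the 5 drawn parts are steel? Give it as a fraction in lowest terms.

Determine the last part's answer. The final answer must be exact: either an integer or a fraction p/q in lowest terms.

Part 1: cross terms: (-22*-39 - 38*-30)=1998, (38*30 - 17*-39)=1803, (17*1 - -8*30)=257, (-8*-30 - -22*1)=262; twice the area = |4320| = 4320; area = 2160; boundary points = 3 + 3 + 1 + 1 = 8; strictly interior points = area - boundary/2 + 1 = 2157; answer 2157
Part 2: S1 = 2157; d = 25; -3*(25)^2 - 2*(25)^1 - 8 = (-1875) + (-50) + (-8) = -1933; answer -1933
Part 3: S2 = -1933; w = 7; total draws C(13,5) = 1287; favorable C(6,2)*C(7,3) = 525; P = 175/429; answer 175/429

175/429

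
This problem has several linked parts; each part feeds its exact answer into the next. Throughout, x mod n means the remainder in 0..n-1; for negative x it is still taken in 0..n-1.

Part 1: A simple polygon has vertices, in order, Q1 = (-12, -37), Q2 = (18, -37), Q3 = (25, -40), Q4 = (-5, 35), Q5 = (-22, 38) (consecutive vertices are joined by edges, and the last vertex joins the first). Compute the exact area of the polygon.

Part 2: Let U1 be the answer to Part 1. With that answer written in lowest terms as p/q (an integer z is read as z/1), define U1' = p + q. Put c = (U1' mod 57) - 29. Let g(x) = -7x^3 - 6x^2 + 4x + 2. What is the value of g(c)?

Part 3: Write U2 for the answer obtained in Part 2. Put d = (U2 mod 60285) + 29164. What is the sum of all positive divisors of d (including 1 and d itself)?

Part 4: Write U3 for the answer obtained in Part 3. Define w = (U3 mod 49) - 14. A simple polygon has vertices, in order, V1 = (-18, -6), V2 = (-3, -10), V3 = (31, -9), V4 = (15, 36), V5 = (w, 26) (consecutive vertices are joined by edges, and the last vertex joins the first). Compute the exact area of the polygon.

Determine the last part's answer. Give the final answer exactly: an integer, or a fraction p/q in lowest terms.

1010

Part 1: cross terms: (-12*-37 - 18*-37)=1110, (18*-40 - 25*-37)=205, (25*35 - -5*-40)=675, (-5*38 - -22*35)=580, (-22*-37 - -12*38)=1270; twice the area = |3840| = 3840; area = 1920; answer 1920
Part 2: U1 = 1920; threaded value p + q = 1921; c = 11; -7*(11)^3 - 6*(11)^2 + 4*(11)^1 + 2 = (-9317) + (-726) + (44) + (2) = -9997; answer -9997
Part 3: U2 = -9997; d = 79452; 79452 = 2^2 * 3^2 * 2207; sigma = (1 + 2 + 4) * (1 + 3 + 9) * (1 + 2207) = 7 * 13 * 2208 = 200928; answer 200928
Part 4: U3 = 200928; w = 14; cross terms: (-18*-10 - -3*-6)=162, (-3*-9 - 31*-10)=337, (31*36 - 15*-9)=1251, (15*26 - 14*36)=-114, (14*-6 - -18*26)=384; twice the area = |2020| = 2020; area = 1010; answer 1010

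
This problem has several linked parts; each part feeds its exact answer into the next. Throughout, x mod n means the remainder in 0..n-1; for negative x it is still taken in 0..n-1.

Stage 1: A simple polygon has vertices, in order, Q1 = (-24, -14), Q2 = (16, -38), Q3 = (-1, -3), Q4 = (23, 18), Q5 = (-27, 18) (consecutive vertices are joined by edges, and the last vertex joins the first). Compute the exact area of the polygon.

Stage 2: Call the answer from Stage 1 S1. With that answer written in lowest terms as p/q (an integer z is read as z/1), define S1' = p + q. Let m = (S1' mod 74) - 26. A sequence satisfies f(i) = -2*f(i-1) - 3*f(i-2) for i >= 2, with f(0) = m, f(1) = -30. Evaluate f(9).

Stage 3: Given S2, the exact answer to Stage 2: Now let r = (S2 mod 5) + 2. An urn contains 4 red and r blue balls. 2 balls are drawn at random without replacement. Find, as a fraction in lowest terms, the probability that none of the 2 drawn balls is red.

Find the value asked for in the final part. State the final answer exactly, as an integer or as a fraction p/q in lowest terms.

Stage 1: cross terms: (-24*-38 - 16*-14)=1136, (16*-3 - -1*-38)=-86, (-1*18 - 23*-3)=51, (23*18 - -27*18)=900, (-27*-14 - -24*18)=810; twice the area = |2811| = 2811; area = 2811/2; answer 2811/2
Stage 2: S1 = 2811/2; threaded value p + q = 2813; m = -25; f(2) = -2*(-30) - 3*(-25) = 135; iterating: f(2)=135, f(3)=-180, f(4)=-45, f(5)=630, f(6)=-1125, f(7)=360, f(8)=2655, f(9)=-6390; answer -6390
Stage 3: S2 = -6390; r = 2; total draws C(6,2) = 15; favorable C(2,2) = 1; P = 1/15; answer 1/15

1/15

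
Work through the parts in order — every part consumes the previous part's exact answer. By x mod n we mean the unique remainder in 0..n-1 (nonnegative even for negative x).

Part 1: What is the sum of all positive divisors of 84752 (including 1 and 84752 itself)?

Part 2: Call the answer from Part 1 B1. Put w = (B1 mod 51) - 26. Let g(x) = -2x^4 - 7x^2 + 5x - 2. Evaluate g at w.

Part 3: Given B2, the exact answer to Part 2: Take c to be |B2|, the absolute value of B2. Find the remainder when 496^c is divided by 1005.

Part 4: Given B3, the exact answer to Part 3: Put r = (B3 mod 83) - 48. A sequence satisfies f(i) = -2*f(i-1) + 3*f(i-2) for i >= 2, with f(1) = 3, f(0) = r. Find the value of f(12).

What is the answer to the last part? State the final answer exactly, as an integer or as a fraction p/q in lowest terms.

664308

Part 1: 84752 = 2^4 * 5297; sigma = (1 + 2 + 4 + 8 + 16) * (1 + 5297) = 31 * 5298 = 164238; answer 164238
Part 2: B1 = 164238; w = -8; -2*(-8)^4 - 7*(-8)^2 + 5*(-8)^1 - 2 = (-8192) + (-448) + (-40) + (-2) = -8682; answer -8682
Part 3: B2 = -8682; c = 8682; squarings mod 1005: 496^1=496, 496^2=796, 496^4=466, 496^8=76, 496^16=751, 496^32=196, 496^64=226, 496^128=826, 496^256=886, 496^512=91, 496^1024=241, 496^2048=796, 496^4096=466, 496^8192=76; 496^8682 = 496^2 * 496^8 * 496^32 * 496^64 * 496^128 * 496^256 * 496^8192 = 886 (mod 1005); answer 886
Part 4: B3 = 886; r = 8; f(2) = -2*(3) + 3*(8) = 18; iterating: f(2)=18, f(3)=-27, f(4)=108, f(5)=-297, f(6)=918, f(7)=-2727, f(8)=8208, f(9)=-24597, f(10)=73818, f(11)=-221427, f(12)=664308; answer 664308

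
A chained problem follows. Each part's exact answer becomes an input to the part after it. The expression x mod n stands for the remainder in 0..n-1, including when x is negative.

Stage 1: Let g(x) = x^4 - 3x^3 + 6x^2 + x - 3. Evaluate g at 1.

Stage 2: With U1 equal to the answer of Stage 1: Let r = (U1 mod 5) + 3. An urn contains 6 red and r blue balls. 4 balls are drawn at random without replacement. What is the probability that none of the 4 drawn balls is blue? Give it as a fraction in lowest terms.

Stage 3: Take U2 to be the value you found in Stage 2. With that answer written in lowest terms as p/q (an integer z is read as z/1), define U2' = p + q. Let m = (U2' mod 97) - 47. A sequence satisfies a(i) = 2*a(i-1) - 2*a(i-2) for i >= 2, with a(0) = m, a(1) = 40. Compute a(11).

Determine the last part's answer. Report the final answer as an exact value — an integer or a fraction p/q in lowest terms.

Stage 1: 1*(1)^4 - 3*(1)^3 + 6*(1)^2 + 1*(1)^1 - 3 = (1) + (-3) + (6) + (1) + (-3) = 2; answer 2
Stage 2: U1 = 2; r = 5; total draws C(11,4) = 330; favorable C(6,4) = 15; P = 1/22; answer 1/22
Stage 3: U2 = 1/22; threaded value p + q = 23; m = -24; a(2) = 2*(40) - 2*(-24) = 128; iterating: a(2)=128, a(3)=176, a(4)=96, a(5)=-160, a(6)=-512, a(7)=-704, a(8)=-384, a(9)=640, a(10)=2048, a(11)=2816; answer 2816

2816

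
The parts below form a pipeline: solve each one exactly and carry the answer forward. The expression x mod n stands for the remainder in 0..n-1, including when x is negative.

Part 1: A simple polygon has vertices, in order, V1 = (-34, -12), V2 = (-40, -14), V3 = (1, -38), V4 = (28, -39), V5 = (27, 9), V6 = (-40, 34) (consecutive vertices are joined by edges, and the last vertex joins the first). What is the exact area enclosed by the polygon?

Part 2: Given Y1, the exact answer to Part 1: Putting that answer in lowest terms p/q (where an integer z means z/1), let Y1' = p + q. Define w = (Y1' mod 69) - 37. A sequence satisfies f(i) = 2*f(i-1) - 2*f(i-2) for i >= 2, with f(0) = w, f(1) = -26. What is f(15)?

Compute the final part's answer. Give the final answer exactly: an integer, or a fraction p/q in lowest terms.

-4352

Part 1: cross terms: (-34*-14 - -40*-12)=-4, (-40*-38 - 1*-14)=1534, (1*-39 - 28*-38)=1025, (28*9 - 27*-39)=1305, (27*34 - -40*9)=1278, (-40*-12 - -34*34)=1636; twice the area = |6774| = 6774; area = 3387; answer 3387
Part 2: Y1 = 3387; threaded value p + q = 3388; w = -30; f(2) = 2*(-26) - 2*(-30) = 8; iterating: f(2)=8, f(3)=68, f(4)=120, f(5)=104, f(6)=-32, f(7)=-272, f(8)=-480, f(9)=-416, f(10)=128, f(11)=1088, f(12)=1920, f(13)=1664, f(14)=-512, f(15)=-4352; answer -4352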